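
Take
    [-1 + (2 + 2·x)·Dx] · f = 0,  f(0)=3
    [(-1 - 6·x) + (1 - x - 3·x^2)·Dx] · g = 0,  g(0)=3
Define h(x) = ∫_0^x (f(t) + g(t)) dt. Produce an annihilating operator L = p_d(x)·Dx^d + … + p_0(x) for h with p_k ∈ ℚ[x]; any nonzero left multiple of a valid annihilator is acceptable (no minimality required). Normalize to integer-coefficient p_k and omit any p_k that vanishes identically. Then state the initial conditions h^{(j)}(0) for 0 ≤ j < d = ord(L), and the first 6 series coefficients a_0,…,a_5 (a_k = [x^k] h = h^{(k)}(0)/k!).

f: a_k = 3, 3/2, -3/8, 3/16, -15/128, 21/256, …
g: a_k = 3, 3, 12, 21, 57, 120, …
Weyl lclm of L_f,L_g ⇒ L₀ (ord ≤ 2).
h=∫h₀ ⇒ L = L₀·Dx.
L = (17 + 57·x + 135·x^2 + 90·x^3)·Dx + (-33 - 134·x - 387·x^2 - 510·x^3 - 225·x^4)·Dx^2 + (2 + 30·x + 22·x^2 - 126·x^3 - 210·x^4 - 90·x^5)·Dx^3  (order 3).
h: a_k = 0, 6, 9/4, 31/8, 339/64, 7281/640, …
ICs: h(0) = 0, h′(0) = 6, h′′(0) = 9/2.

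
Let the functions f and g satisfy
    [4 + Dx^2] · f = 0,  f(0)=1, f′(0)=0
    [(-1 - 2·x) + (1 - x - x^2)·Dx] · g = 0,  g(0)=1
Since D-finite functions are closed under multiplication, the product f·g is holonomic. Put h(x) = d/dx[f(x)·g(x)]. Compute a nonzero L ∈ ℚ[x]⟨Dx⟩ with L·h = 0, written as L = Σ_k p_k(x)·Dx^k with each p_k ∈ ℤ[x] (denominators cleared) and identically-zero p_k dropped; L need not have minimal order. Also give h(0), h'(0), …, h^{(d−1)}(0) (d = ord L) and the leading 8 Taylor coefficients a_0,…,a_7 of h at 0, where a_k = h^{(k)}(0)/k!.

L = (-6 - 16·x - 8·x^2 + 16·x^3 + 8·x^4) + (-1 + 2·x + 12·x^2 + 8·x^3)·Dx + (1 - 3·x - x^2 + 4·x^3 + 2·x^4)·Dx^2  (order 2).
h: a_k = 1, 0, 3, 20/3, 40/3, 382/15, 2177/45, 9376/105, …
ICs: h(0) = 1, h′(0) = 0.

f: a_k = 1, 0, -2, 0, 2/3, 0, -4/45, 0, …
g: a_k = 1, 1, 2, 3, 5, 8, 13, 21, …
Product ⇒ symmetric product L₀, ord ≤ 2.
Differentiate: ansatz ord ≤ ord L₀ ⇒ L.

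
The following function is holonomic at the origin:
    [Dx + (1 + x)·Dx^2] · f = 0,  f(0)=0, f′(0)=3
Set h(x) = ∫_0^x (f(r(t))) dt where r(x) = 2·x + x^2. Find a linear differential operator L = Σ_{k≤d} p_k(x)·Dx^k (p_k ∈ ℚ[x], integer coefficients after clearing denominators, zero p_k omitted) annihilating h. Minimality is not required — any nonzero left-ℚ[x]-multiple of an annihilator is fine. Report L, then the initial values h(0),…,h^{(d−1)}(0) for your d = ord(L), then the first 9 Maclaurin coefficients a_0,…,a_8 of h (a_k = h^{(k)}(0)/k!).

f: a_k = 0, 3, -3/2, 1, -3/4, 3/5, -1/2, 3/7, -3/8, …
Change of var in L_f (x↦r) gives L₀.
∫: right-multiply L₀ by Dx.
L = Dx^2 + (1 + x)·Dx^3  (order 3).
h: a_k = 0, 0, 3, -1, 1/2, -3/10, 1/5, -1/7, 3/28, …
ICs: h(0) = 0, h′(0) = 0, h′′(0) = 6.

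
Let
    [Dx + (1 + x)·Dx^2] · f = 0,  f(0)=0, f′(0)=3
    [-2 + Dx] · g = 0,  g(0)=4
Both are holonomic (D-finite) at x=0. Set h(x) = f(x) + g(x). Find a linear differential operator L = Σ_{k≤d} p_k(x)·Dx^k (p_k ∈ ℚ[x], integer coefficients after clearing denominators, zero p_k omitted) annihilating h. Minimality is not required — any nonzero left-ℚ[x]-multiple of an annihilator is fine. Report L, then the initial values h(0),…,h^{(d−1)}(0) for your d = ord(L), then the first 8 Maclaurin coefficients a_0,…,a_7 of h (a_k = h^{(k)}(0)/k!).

L = (-8 - 4·x)·Dx + (-2 - 8·x - 4·x^2)·Dx^2 + (3 + 5·x + 2·x^2)·Dx^3  (order 3).
h: a_k = 4, 11, 13/2, 19/3, 23/12, 5/3, -13/90, 167/315, …
ICs: h(0) = 4, h′(0) = 11, h′′(0) = 13.

f: a_k = 0, 3, -3/2, 1, -3/4, 3/5, -1/2, 3/7, …
g: a_k = 4, 8, 8, 16/3, 8/3, 16/15, 16/45, 32/315, …
h₀=f+g: left-lcm gives L₀, ord ≤ 3.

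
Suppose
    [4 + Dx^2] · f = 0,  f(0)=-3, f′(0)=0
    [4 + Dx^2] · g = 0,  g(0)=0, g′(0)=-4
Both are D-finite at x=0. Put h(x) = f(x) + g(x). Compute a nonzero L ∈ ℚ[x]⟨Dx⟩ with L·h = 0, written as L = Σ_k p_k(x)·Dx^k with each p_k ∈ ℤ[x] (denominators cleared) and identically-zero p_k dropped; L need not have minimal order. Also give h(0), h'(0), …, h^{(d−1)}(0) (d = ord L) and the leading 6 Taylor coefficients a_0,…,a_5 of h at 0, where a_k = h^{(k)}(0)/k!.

L = 4 + Dx^2  (order 2).
h: a_k = -3, -4, 6, 8/3, -2, -8/15, …
ICs: h(0) = -3, h′(0) = -4.

f: a_k = -3, 0, 6, 0, -2, 0, …
g: a_k = 0, -4, 0, 8/3, 0, -8/15, …
Weyl lclm of L_f,L_g ⇒ L₀ (ord ≤ 4).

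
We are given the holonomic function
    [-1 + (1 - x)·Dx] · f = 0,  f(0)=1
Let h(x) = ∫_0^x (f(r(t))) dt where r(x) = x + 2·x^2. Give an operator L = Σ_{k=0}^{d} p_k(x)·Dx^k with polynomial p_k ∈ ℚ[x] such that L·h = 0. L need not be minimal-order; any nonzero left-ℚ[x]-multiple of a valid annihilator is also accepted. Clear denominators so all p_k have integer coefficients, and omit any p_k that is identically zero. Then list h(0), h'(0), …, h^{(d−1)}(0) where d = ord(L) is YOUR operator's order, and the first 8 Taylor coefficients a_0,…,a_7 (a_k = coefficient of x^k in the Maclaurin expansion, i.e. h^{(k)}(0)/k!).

L = (1 + 4·x)·Dx + (-1 + x + 2·x^2)·Dx^2  (order 2).
h: a_k = 0, 1, 1/2, 1, 5/4, 11/5, 7/2, 43/7, …
ICs: h(0) = 0, h′(0) = 1.

f: a_k = 1, 1, 1, 1, 1, 1, 1, 1, …
Change of var in L_f (x↦r) gives L₀.
h=∫₀ˣh₀: take L = L₀·Dx.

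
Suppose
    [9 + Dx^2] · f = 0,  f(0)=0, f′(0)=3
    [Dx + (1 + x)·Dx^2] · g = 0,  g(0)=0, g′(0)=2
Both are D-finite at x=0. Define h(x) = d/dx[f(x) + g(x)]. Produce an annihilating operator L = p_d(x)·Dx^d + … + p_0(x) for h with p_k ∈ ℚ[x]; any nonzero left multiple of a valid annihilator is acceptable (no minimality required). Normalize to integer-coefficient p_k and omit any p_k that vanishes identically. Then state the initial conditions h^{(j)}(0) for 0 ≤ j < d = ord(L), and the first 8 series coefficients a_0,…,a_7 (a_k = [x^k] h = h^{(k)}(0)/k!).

L = (135 + 162·x + 81·x^2) + (99 + 261·x + 243·x^2 + 81·x^3)·Dx + (15 + 18·x + 9·x^2)·Dx^2 + (11 + 29·x + 27·x^2 + 9·x^3)·Dx^3  (order 3).
h: a_k = 5, -2, -23/2, -2, 97/8, -2, -83/80, -2, …
ICs: h(0) = 5, h′(0) = -2, h′′(0) = -23.

f: a_k = 0, 3, 0, -9/2, 0, 81/40, 0, -243/560, …
g: a_k = 0, 2, -1, 2/3, -1/2, 2/5, -1/3, 2/7, …
h₀=f+g: left-lcm gives L₀, ord ≤ 4.
Differentiate: ansatz ord ≤ ord L₀ ⇒ L.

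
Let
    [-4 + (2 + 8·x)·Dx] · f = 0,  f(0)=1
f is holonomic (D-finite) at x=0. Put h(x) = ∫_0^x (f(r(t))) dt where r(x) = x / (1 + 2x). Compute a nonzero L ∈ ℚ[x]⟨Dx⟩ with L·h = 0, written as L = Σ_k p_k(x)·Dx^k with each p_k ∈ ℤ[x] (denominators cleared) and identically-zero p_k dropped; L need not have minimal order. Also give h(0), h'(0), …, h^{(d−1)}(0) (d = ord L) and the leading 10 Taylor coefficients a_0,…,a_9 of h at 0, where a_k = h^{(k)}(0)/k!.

L = -2·Dx + (1 + 8·x + 12·x^2)·Dx^2  (order 2).
h: a_k = 0, 1, 1, -2, 5, -74/5, 50, -1308/7, 753, -3210, …
ICs: h(0) = 0, h′(0) = 1.

f: a_k = 1, 2, -2, 4, -10, 28, -84, 264, -858, 2860, …
h₀=f(r): pull back L_f along r ⇒ L₀.
Integrate: L := L₀·Dx.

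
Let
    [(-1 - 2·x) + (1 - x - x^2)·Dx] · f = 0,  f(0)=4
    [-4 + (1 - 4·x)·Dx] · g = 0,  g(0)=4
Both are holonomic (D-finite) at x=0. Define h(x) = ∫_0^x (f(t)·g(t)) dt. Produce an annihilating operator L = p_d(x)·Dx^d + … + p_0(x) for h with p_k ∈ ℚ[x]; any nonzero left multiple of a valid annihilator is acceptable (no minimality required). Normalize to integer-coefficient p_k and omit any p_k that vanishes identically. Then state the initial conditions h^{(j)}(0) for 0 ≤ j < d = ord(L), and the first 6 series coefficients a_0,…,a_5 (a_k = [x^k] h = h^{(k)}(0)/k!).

L = (-5 + 6·x + 12·x^2)·Dx + (1 - 5·x + 3·x^2 + 4·x^3)·Dx^2  (order 2).
h: a_k = 0, 16, 40, 352/3, 364, 5904/5, …
ICs: h(0) = 0, h′(0) = 16.

f: a_k = 4, 4, 8, 12, 20, 32, …
g: a_k = 4, 16, 64, 256, 1024, 4096, …
f·g: L₀ = L_f ⊗_s L_g, ord ≤ 1·1.
Integrate: L := L₀·Dx.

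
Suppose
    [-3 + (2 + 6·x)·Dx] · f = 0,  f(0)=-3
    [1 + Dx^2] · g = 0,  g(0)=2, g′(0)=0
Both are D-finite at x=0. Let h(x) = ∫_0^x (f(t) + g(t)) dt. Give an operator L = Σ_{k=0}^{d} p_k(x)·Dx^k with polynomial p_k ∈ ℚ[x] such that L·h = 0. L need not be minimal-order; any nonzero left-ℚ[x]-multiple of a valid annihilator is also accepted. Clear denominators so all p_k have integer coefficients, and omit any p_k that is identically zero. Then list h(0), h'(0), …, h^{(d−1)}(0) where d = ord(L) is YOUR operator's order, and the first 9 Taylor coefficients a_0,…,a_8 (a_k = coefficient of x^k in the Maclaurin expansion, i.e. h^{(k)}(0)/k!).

L = (-93 - 72·x - 108·x^2)·Dx + (-10 + 18·x + 216·x^2 + 216·x^3)·Dx^2 + (-93 - 72·x - 108·x^2)·Dx^3 + (-10 + 18·x + 216·x^2 + 216·x^3)·Dx^4  (order 4).
h: a_k = 0, -1, -9/4, 19/24, -81/64, 3677/1920, -1701/512, 2066587/322560, -216513/16384, …
ICs: h(0) = 0, h′(0) = -1, h′′(0) = -9/2, h′′′(0) = 19/4.

f: a_k = -3, -9/2, 27/8, -81/16, 1215/128, -5103/256, 45927/1024, -216513/2048, 8444007/32768, …
g: a_k = 2, 0, -1, 0, 1/12, 0, -1/360, 0, 1/20160, …
L₀ := lclm(L_f,L_g); ord L₀ ≤ 1+2.
h=∫₀ˣh₀: take L = L₀·Dx.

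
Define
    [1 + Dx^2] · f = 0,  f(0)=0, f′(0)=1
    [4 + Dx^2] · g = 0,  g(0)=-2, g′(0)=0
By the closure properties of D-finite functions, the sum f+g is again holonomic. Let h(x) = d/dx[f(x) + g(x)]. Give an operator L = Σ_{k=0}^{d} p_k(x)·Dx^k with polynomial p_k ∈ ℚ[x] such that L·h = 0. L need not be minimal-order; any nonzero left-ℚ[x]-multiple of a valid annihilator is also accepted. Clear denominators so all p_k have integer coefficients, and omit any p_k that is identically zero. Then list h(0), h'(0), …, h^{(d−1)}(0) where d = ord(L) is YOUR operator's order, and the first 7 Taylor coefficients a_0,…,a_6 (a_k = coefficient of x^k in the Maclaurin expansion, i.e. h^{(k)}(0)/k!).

f: a_k = 0, 1, 0, -1/6, 0, 1/120, 0, …
g: a_k = -2, 0, 4, 0, -4/3, 0, 8/45, …
Weyl lclm of L_f,L_g ⇒ L₀ (ord ≤ 4).
h=h₀': d/dx-closure on L₀ ⇒ L.
L = 4 + 5·Dx^2 + Dx^4  (order 4).
h: a_k = 1, 8, -1/2, -16/3, 1/24, 16/15, -1/720, …
ICs: h(0) = 1, h′(0) = 8, h′′(0) = -1, h′′′(0) = -32.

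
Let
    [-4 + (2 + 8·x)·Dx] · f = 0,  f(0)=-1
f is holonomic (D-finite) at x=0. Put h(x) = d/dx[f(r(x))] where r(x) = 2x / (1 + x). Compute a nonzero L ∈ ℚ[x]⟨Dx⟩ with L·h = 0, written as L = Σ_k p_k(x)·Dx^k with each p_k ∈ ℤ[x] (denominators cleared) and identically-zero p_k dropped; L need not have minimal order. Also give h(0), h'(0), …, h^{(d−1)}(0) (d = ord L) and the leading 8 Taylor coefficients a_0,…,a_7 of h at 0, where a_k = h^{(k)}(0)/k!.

f: a_k = -1, -2, 2, -4, 10, -28, 84, -264, …
f∘r: x↦r, Dx↦Dx/r' in L_f ⇒ L₀.
h₀' ⇒ L via d/dx closure of L₀.
L = (-6 - 18·x) + (-1 - 10·x - 9·x^2)·Dx  (order 1).
h: a_k = -4, 24, -156, 1136, -8820, 70920, -582540, 4854240, …
ICs: h(0) = -4.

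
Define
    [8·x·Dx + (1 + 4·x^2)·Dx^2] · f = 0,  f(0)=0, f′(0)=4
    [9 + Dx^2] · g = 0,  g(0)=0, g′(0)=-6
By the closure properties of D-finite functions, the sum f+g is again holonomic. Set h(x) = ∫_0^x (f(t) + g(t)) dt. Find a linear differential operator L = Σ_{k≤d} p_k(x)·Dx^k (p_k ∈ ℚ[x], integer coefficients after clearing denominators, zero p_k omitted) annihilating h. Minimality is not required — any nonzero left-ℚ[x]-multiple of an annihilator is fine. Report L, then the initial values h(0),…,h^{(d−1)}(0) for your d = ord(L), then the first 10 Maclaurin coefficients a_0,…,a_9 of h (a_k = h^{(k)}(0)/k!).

L = (-2808·x + 19008·x^3 + 10368·x^5)·Dx^2 + (9 + 1548·x^2 + 7344·x^4 + 5184·x^6)·Dx^3 + (-312·x + 2112·x^3 + 1152·x^5)·Dx^4 + (1 + 172·x^2 + 816·x^4 + 576·x^6)·Dx^5  (order 5).
h: a_k = 0, 0, -1, 0, 11/12, 0, 35/24, 0, -9997/2240, 0, …
ICs: h(0) = 0, h′(0) = 0, h′′(0) = -2, h′′′(0) = 0, h′′′′(0) = 22.

f: a_k = 0, 4, 0, -16/3, 0, 64/5, 0, -256/7, 0, 1024/9, …
g: a_k = 0, -6, 0, 9, 0, -81/20, 0, 243/280, 0, -243/2240, …
Weyl lclm of L_f,L_g ⇒ L₀ (ord ≤ 4).
h=∫h₀ ⇒ L = L₀·Dx.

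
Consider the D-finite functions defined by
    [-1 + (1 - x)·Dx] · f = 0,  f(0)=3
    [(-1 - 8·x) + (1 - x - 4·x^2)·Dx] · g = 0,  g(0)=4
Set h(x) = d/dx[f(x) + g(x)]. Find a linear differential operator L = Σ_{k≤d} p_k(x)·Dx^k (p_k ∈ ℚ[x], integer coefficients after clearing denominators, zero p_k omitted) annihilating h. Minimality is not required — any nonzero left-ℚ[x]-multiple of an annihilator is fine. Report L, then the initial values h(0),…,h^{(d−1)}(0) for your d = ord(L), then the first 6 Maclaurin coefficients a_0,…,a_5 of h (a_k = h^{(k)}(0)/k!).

f: a_k = 3, 3, 3, 3, 3, 3, …
g: a_k = 4, 4, 20, 36, 116, 260, …
Sum ⇒ L₀ = lclm(L_f,L_g) in ℚ(x)⟨Dx⟩.
Derive L from L₀ (diff closure).
L = (-6 - 96·x - 384·x^3 + 96·x^4) + (6 + 42·x - 24·x^2 + 144·x^3 - 372·x^4 + 96·x^5)·Dx + (-1 + 2·x - 9·x^2 + 24·x^3 + 28·x^4 - 60·x^5 + 16·x^6)·Dx^2  (order 2).
h: a_k = 7, 46, 117, 476, 1315, 4362, …
ICs: h(0) = 7, h′(0) = 46.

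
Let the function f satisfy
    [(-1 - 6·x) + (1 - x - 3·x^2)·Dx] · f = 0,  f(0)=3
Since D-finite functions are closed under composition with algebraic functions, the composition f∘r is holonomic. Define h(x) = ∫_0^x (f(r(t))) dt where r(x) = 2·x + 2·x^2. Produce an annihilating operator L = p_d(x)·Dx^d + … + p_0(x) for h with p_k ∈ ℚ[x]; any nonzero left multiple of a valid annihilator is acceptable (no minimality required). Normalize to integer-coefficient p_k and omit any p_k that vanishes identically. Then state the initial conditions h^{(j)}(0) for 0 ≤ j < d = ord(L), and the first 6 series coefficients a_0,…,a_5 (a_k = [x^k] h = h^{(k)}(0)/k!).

f: a_k = 3, 3, 12, 21, 57, 120, …
h₀=f(r): pull back L_f along r ⇒ L₀.
h=∫h₀ ⇒ L = L₀·Dx.
L = (2 + 28·x + 72·x^2 + 48·x^3)·Dx + (-1 + 2·x + 14·x^2 + 24·x^3 + 12·x^4)·Dx^2  (order 2).
h: a_k = 0, 3, 3, 18, 66, 1464/5, …
ICs: h(0) = 0, h′(0) = 3.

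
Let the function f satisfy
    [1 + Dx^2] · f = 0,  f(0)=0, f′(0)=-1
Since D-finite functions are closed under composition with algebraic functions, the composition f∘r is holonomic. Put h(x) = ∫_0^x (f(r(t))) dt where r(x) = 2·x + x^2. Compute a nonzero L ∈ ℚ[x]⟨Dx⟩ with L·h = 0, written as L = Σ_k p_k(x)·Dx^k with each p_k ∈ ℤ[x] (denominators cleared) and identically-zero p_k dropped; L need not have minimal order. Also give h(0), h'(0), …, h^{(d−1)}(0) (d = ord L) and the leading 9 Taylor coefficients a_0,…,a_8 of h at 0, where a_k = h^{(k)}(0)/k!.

f: a_k = 0, -1, 0, 1/6, 0, -1/120, 0, 1/5040, 0, …
h₀=f(r): pull back L_f along r ⇒ L₀.
∫: right-multiply L₀ by Dx.
L = (4 + 12·x + 12·x^2 + 4·x^3)·Dx - Dx^2 + (1 + x)·Dx^3  (order 3).
h: a_k = 0, 0, -1, -1/3, 1/3, 2/5, 11/90, -1/14, -101/1260, …
ICs: h(0) = 0, h′(0) = 0, h′′(0) = -2.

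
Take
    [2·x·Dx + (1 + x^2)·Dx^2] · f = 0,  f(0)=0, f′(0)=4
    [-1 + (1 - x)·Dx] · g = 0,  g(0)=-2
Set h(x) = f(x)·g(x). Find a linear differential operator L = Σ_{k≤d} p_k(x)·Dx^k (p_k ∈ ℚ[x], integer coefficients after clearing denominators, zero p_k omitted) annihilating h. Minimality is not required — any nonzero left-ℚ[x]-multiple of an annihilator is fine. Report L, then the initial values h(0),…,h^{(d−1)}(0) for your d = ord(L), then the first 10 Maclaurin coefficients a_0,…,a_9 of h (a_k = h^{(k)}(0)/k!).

f: a_k = 0, 4, 0, -4/3, 0, 4/5, 0, -4/7, 0, 4/9, …
g: a_k = -2, -2, -2, -2, -2, -2, -2, -2, -2, -2, …
Product ⇒ symmetric product L₀, ord ≤ 2.
L = 2·x + (2 - 2·x + 4·x^2)·Dx + (-1 + x - x^2 + x^3)·Dx^2  (order 2).
h: a_k = 0, -8, -8, -16/3, -16/3, -104/15, -104/15, -608/105, -608/105, -2104/315, …
ICs: h(0) = 0, h′(0) = -8.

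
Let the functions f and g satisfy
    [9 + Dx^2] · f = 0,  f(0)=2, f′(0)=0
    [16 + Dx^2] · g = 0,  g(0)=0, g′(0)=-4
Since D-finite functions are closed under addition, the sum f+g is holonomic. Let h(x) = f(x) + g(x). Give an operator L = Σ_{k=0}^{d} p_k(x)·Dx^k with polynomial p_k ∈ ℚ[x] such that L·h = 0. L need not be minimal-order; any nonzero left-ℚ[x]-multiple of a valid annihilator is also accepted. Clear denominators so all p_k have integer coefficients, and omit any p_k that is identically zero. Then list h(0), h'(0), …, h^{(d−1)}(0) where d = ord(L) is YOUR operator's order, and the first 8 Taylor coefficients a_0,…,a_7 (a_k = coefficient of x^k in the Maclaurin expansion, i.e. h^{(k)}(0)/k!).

f: a_k = 2, 0, -9, 0, 27/4, 0, -81/40, 0, …
g: a_k = 0, -4, 0, 32/3, 0, -128/15, 0, 1024/315, …
Weyl lclm of L_f,L_g ⇒ L₀ (ord ≤ 4).
L = 144 + 25·Dx^2 + Dx^4  (order 4).
h: a_k = 2, -4, -9, 32/3, 27/4, -128/15, -81/40, 1024/315, …
ICs: h(0) = 2, h′(0) = -4, h′′(0) = -18, h′′′(0) = 64.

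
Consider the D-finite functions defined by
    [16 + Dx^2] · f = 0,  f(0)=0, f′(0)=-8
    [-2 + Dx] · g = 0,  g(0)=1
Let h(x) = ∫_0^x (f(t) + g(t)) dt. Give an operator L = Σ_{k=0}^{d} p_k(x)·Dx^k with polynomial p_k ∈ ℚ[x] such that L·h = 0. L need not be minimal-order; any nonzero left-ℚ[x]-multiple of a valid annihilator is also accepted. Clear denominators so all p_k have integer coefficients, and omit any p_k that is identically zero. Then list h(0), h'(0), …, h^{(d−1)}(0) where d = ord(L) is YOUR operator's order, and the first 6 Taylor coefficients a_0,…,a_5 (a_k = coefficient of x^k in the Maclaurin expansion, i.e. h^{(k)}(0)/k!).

L = -32·Dx + 16·Dx^2 - 2·Dx^3 + Dx^4  (order 4).
h: a_k = 0, 1, -3, 2/3, 17/3, 2/15, …
ICs: h(0) = 0, h′(0) = 1, h′′(0) = -6, h′′′(0) = 4.

f: a_k = 0, -8, 0, 64/3, 0, -256/15, …
g: a_k = 1, 2, 2, 4/3, 2/3, 4/15, …
f+g: L₀ = lclm(L_f,L_g), ord ≤ 2+1.
∫: right-multiply L₀ by Dx.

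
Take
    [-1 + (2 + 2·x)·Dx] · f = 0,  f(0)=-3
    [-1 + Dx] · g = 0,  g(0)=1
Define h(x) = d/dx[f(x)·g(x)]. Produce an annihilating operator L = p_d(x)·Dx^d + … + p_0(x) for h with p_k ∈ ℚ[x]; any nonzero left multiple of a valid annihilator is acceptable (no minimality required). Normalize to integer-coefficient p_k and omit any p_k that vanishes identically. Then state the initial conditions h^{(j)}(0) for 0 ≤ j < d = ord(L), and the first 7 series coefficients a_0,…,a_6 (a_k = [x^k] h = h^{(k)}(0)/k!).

f: a_k = -3, -3/2, 3/8, -3/16, 15/128, -21/256, 63/1024, …
g: a_k = 1, 1, 1/2, 1/6, 1/24, 1/120, 1/720, …
Product ⇒ symmetric product L₀, ord ≤ 1.
Derive L from L₀ (diff closure).
L = (7 + 12·x + 4·x^2) + (-6 - 10·x - 4·x^2)·Dx  (order 1).
h: a_k = -9/2, -21/4, -51/16, -33/32, -107/256, 89/2560, -1123/10240, …
ICs: h(0) = -9/2.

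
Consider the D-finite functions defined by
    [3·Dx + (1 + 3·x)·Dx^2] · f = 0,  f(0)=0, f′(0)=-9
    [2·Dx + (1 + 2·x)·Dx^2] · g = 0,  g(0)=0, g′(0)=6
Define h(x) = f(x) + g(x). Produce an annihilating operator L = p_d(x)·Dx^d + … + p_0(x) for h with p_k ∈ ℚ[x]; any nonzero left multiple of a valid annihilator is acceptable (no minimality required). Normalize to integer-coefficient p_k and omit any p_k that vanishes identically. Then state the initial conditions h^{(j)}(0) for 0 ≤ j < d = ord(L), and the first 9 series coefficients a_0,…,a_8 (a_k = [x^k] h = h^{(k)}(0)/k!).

L = 12·Dx + (10 + 24·x)·Dx^2 + (1 + 5·x + 6·x^2)·Dx^3  (order 3).
h: a_k = 0, -3, 15/2, -19, 195/4, -633/5, 665/2, -6177/7, 18915/8, …
ICs: h(0) = 0, h′(0) = -3, h′′(0) = 15.

f: a_k = 0, -9, 27/2, -27, 243/4, -729/5, 729/2, -6561/7, 19683/8, …
g: a_k = 0, 6, -6, 8, -12, 96/5, -32, 384/7, -96, …
Weyl lclm of L_f,L_g ⇒ L₀ (ord ≤ 4).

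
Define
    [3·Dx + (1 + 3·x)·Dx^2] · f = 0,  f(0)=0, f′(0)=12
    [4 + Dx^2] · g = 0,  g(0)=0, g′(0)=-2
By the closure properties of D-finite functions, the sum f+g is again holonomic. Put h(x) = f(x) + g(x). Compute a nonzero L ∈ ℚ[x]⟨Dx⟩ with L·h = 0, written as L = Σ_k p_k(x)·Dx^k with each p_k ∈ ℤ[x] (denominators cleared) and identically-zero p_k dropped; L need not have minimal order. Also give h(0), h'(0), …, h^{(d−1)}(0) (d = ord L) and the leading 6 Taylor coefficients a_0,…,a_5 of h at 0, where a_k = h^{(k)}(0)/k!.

L = (348 + 144·x + 216·x^2)·Dx + (44 + 180·x + 216·x^2 + 216·x^3)·Dx^2 + (87 + 36·x + 54·x^2)·Dx^3 + (11 + 45·x + 54·x^2 + 54·x^3)·Dx^4  (order 4).
h: a_k = 0, 10, -18, 112/3, -81, 2912/15, …
ICs: h(0) = 0, h′(0) = 10, h′′(0) = -36, h′′′(0) = 224.

f: a_k = 0, 12, -18, 36, -81, 972/5, …
g: a_k = 0, -2, 0, 4/3, 0, -4/15, …
Weyl lclm of L_f,L_g ⇒ L₀ (ord ≤ 4).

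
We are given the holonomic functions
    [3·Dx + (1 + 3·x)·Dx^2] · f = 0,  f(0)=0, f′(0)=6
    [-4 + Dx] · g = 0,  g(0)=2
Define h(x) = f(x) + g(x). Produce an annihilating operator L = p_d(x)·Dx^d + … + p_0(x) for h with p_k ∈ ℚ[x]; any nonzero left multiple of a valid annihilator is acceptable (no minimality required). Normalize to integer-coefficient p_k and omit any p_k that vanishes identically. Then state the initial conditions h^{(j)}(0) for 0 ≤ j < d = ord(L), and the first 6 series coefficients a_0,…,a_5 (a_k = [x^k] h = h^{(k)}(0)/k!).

f: a_k = 0, 6, -9, 18, -81/2, 486/5, …
g: a_k = 2, 8, 16, 64/3, 64/3, 256/15, …
Sum ⇒ L₀ = lclm(L_f,L_g) in ℚ(x)⟨Dx⟩.
L = (-120 - 144·x)·Dx + (2 - 96·x - 144·x^2)·Dx^2 + (7 + 33·x + 36·x^2)·Dx^3  (order 3).
h: a_k = 2, 14, 7, 118/3, -115/6, 1714/15, …
ICs: h(0) = 2, h′(0) = 14, h′′(0) = 14.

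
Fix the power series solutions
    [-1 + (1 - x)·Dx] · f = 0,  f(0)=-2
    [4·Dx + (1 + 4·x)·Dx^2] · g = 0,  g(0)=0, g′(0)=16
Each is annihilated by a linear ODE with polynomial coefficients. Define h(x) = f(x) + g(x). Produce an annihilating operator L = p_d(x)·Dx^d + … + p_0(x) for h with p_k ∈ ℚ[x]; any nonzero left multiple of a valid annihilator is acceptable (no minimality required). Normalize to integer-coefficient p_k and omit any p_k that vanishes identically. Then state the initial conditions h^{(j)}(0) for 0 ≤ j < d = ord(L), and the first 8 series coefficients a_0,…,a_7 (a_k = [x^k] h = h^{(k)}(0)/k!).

L = (44 + 16·x)·Dx + (-13 + 56·x + 32·x^2)·Dx^2 + (-3 - 11·x + 6·x^2 + 8·x^3)·Dx^3  (order 3).
h: a_k = -2, 14, -34, 250/3, -258, 4086/5, -8198/3, 65522/7, …
ICs: h(0) = -2, h′(0) = 14, h′′(0) = -68.

f: a_k = -2, -2, -2, -2, -2, -2, -2, -2, …
g: a_k = 0, 16, -32, 256/3, -256, 4096/5, -8192/3, 65536/7, …
Weyl lclm of L_f,L_g ⇒ L₀ (ord ≤ 3).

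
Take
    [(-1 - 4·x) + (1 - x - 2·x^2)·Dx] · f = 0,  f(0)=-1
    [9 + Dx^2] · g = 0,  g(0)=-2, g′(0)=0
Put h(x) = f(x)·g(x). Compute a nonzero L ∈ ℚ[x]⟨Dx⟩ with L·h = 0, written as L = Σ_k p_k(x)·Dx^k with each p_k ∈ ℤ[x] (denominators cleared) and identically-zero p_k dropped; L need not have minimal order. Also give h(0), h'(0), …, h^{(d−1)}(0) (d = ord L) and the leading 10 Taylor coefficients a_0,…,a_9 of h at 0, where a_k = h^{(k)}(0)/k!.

L = (-5 + 9·x + 18·x^2) + (2 + 8·x)·Dx + (-1 + x + 2·x^2)·Dx^2  (order 2).
h: a_k = 2, 2, -3, 1, 7/4, 15/4, 209/40, 509/40, 52641/2240, 109649/2240, …
ICs: h(0) = 2, h′(0) = 2.

f: a_k = -1, -1, -3, -5, -11, -21, -43, -85, -171, -341, …
g: a_k = -2, 0, 9, 0, -27/4, 0, 81/40, 0, -729/2240, 0, …
h₀=f·g: eliminate ⇒ L₀, order ≤ 1·2.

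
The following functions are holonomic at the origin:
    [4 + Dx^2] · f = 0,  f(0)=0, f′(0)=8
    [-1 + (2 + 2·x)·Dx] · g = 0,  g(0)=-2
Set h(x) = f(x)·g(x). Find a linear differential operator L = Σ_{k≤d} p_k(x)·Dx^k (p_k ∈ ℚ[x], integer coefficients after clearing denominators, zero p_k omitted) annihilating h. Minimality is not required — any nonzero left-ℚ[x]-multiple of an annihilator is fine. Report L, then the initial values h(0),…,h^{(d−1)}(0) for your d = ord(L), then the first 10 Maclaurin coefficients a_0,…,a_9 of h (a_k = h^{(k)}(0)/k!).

L = (19 + 32·x + 16·x^2) + (-4 - 4·x)·Dx + (4 + 8·x + 4·x^2)·Dx^2  (order 2).
h: a_k = 0, -16, -8, 38/3, 13/3, -341/120, -67/80, 7687/20160, 17/8064, 216983/5806080, …
ICs: h(0) = 0, h′(0) = -16.

f: a_k = 0, 8, 0, -16/3, 0, 16/15, 0, -32/315, 0, 16/2835, …
g: a_k = -2, -1, 1/4, -1/8, 5/64, -7/128, 21/512, -33/1024, 429/16384, -715/32768, …
Product ⇒ symmetric product L₀, ord ≤ 2.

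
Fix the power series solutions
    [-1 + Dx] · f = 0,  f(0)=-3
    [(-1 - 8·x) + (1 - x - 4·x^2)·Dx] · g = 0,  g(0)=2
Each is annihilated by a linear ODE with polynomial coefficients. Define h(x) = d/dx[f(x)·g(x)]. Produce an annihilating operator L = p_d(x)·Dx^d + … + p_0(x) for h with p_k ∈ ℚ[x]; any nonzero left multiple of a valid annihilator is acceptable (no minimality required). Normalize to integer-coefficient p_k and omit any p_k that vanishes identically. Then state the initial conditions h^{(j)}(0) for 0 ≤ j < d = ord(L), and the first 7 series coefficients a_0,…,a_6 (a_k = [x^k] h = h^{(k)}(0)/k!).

f: a_k = -3, -3, -3/2, -1/2, -1/8, -1/40, -1/240, …
g: a_k = 2, 2, 10, 18, 58, 130, 362, …
Sym-product of L_f,L_g gives L₀ (≤ ord 1).
h=h₀': d/dx-closure on L₀ ⇒ L.
L = (13 + 36·x + 65·x^2 - 56·x^3 + 16·x^4) + (-2 - 5·x + 19·x^2 + 24·x^3 - 16·x^4)·Dx  (order 1).
h: a_k = -12, -78, -264, -977, -5963/2, -188797/20, -831287/30, …
ICs: h(0) = -12.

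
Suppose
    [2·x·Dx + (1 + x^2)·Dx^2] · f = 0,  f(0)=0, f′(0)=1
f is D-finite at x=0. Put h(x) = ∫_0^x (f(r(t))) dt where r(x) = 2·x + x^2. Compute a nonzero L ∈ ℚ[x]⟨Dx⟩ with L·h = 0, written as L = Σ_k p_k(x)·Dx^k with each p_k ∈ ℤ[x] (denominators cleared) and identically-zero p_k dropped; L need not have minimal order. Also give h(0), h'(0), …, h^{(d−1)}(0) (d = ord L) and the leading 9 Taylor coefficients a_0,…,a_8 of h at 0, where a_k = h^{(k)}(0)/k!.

L = (-1 + 8·x + 16·x^2 + 12·x^3 + 3·x^4)·Dx^2 + (1 + x + 4·x^2 + 8·x^3 + 5·x^4 + x^5)·Dx^3  (order 3).
h: a_k = 0, 0, 1, 1/3, -2/3, -4/5, 11/15, 47/21, -2/7, …
ICs: h(0) = 0, h′(0) = 0, h′′(0) = 2.

f: a_k = 0, 1, 0, -1/3, 0, 1/5, 0, -1/7, 0, …
L₀ from L_f via x↦r, Dx↦r'^{-1}Dx.
h=∫₀ˣh₀: take L = L₀·Dx.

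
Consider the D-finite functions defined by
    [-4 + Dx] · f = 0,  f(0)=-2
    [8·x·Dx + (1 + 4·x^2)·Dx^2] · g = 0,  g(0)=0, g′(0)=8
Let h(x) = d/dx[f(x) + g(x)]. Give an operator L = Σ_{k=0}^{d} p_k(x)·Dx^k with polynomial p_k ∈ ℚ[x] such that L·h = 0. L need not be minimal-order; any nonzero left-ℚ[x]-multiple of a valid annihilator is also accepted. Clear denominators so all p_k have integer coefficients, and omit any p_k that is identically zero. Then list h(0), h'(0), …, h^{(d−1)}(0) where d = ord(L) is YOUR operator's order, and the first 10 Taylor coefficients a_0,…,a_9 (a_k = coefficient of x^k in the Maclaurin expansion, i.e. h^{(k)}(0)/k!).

L = (8 - 32·x - 96·x^2 - 128·x^3) + (-6 - 8·x^2 - 64·x^4)·Dx + (1 + 2·x + 8·x^2 + 8·x^3 + 16·x^4)·Dx^2  (order 2).
h: a_k = 0, -32, -96, -256/3, 128/3, -1024/15, -25088/45, -8192/315, 641024/315, -16384/2835, …
ICs: h(0) = 0, h′(0) = -32.

f: a_k = -2, -8, -16, -64/3, -64/3, -256/15, -512/45, -2048/315, -1024/315, -4096/2835, …
g: a_k = 0, 8, 0, -32/3, 0, 128/5, 0, -512/7, 0, 2048/9, …
f+g: L₀ = lclm(L_f,L_g), ord ≤ 1+2.
h=h₀': d/dx-closure on L₀ ⇒ L.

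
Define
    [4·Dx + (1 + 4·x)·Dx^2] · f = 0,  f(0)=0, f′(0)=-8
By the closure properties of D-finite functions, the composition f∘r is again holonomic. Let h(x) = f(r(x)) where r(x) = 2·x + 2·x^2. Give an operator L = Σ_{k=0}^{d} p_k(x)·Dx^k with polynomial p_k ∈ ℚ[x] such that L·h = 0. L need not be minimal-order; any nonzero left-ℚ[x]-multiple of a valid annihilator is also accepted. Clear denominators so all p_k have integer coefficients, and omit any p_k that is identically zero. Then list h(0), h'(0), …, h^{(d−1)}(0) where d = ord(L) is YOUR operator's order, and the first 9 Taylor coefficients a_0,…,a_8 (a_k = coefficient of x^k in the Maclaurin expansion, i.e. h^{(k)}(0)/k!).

f: a_k = 0, -8, 16, -128/3, 128, -2048/5, 4096/3, -32768/7, 16384, …
L₀ from L_f via x↦r, Dx↦r'^{-1}Dx.
L = (6 + 16·x + 16·x^2)·Dx + (1 + 10·x + 24·x^2 + 16·x^3)·Dx^2  (order 2).
h: a_k = 0, -16, 48, -640/3, 1088, -29696/5, 33792, -1384448/7, 1181696, …
ICs: h(0) = 0, h′(0) = -16.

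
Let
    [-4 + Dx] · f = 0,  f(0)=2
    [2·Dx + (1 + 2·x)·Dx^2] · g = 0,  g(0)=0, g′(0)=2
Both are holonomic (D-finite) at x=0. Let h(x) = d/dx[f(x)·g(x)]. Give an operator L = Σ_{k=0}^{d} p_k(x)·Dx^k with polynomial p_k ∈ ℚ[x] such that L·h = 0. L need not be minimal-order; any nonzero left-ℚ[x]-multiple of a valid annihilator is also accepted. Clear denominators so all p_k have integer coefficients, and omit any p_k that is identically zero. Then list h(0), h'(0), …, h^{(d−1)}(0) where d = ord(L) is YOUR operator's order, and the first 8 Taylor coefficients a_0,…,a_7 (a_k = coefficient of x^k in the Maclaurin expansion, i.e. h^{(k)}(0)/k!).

f: a_k = 2, 8, 16, 64/3, 64/3, 256/15, 512/45, 2048/315, …
g: a_k = 0, 2, -2, 8/3, -4, 32/5, -32/3, 128/7, …
h₀=f·g: eliminate ⇒ L₀, order ≤ 1·2.
h₀' ⇒ L via d/dx closure of L₀.
L = (16 + 64·x + 128·x^2) + (-8 - 40·x - 64·x^2)·Dx + (1 + 6·x + 8·x^2)·Dx^2  (order 2).
h: a_k = 4, 24, 64, 96, 352/3, 256/3, 4352/45, -512/45, …
ICs: h(0) = 4, h′(0) = 24.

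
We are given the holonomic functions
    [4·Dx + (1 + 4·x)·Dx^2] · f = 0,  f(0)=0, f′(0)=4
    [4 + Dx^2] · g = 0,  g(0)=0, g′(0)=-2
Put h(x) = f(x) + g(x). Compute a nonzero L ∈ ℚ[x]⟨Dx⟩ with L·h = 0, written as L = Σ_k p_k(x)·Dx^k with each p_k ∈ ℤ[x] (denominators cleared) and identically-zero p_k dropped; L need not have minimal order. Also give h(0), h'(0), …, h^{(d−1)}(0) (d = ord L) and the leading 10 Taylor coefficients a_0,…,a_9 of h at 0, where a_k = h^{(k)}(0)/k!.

f: a_k = 0, 4, -8, 64/3, -64, 1024/5, -2048/3, 16384/7, -8192, 262144/9, …
g: a_k = 0, -2, 0, 4/3, 0, -4/15, 0, 8/315, 0, -4/2835, …
Sum ⇒ L₀ = lclm(L_f,L_g) in ℚ(x)⟨Dx⟩.
L = (400 + 128·x + 256·x^2)·Dx + (36 + 176·x + 192·x^2 + 256·x^3)·Dx^2 + (100 + 32·x + 64·x^2)·Dx^3 + (9 + 44·x + 48·x^2 + 64·x^3)·Dx^4  (order 4).
h: a_k = 0, 2, -8, 68/3, -64, 3068/15, -2048/3, 737288/315, -8192, 82575356/2835, …
ICs: h(0) = 0, h′(0) = 2, h′′(0) = -16, h′′′(0) = 136.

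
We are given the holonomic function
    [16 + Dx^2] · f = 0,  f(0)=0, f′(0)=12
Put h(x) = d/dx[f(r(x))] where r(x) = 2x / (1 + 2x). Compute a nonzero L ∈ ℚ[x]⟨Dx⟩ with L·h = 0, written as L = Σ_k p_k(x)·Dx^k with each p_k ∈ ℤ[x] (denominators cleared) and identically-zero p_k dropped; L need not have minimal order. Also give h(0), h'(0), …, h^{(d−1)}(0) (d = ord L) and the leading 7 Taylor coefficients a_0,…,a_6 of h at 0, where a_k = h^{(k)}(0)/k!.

L = (88 + 96·x + 96·x^2) + (12 + 72·x + 144·x^2 + 96·x^3)·Dx + (1 + 8·x + 24·x^2 + 32·x^3 + 16·x^4)·Dx^2  (order 2).
h: a_k = 24, -96, -480, 5376, -24704, 69120, -1260032/15, …
ICs: h(0) = 24, h′(0) = -96.

f: a_k = 0, 12, 0, -32, 0, 128/5, 0, …
L₀ from L_f via x↦r, Dx↦r'^{-1}Dx.
h=h₀': d/dx-closure on L₀ ⇒ L.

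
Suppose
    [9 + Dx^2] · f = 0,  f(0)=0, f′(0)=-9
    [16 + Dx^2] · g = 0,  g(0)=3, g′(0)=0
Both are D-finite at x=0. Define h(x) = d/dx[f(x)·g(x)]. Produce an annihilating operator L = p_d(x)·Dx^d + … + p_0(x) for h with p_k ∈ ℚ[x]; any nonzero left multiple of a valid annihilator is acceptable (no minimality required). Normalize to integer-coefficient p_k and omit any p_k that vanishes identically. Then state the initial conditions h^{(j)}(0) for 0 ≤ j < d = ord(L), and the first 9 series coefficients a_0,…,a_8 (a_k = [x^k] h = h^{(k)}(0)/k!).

f: a_k = 0, -9, 0, 27/2, 0, -243/40, 0, 729/560, 0, …
g: a_k = 3, 0, -24, 0, 32, 0, -256/15, 0, 512/105, …
f·g: L₀ = L_f ⊗_s L_g, ord ≤ 2·2.
h=h₀': d/dx-closure on L₀ ⇒ L.
L = 49 + 50·Dx^2 + Dx^4  (order 4).
h: a_k = -27, 0, 1539/2, 0, -25209/8, 0, 411771/80, 0, -20176803/4480, …
ICs: h(0) = -27, h′(0) = 0, h′′(0) = 1539, h′′′(0) = 0.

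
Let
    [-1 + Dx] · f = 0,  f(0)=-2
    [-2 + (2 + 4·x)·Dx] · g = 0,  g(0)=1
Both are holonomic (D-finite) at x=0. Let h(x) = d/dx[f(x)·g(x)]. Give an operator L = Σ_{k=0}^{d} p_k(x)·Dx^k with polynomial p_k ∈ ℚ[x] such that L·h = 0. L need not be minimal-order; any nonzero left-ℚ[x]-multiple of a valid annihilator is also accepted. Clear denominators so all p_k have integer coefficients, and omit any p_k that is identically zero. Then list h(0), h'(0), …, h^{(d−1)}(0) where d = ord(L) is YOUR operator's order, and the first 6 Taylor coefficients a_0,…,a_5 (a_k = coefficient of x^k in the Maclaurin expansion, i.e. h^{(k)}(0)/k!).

L = (1 + 4·x + 2·x^2) + (-1 - 3·x - 2·x^2)·Dx  (order 1).
h: a_k = -4, -4, -4, 4/3, -14/3, 122/15, …
ICs: h(0) = -4.

f: a_k = -2, -2, -1, -1/3, -1/12, -1/60, …
g: a_k = 1, 1, -1/2, 1/2, -5/8, 7/8, …
Sym-product of L_f,L_g gives L₀ (≤ ord 1).
Derive L from L₀ (diff closure).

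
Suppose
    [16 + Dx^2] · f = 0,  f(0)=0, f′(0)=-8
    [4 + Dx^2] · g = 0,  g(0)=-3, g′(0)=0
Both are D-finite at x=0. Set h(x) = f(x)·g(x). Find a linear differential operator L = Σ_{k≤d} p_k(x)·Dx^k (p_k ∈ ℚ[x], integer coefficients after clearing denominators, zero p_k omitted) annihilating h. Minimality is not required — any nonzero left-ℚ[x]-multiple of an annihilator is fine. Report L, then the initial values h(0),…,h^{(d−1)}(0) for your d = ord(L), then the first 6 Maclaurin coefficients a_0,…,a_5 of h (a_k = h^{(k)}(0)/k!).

f: a_k = 0, -8, 0, 64/3, 0, -256/15, …
g: a_k = -3, 0, 6, 0, -2, 0, …
L₀ := L_f ⊗_s L_g (sym. prod.), ord ≤ 4.
L = 144 + 40·Dx^2 + Dx^4  (order 4).
h: a_k = 0, 24, 0, -112, 0, 976/5, …
ICs: h(0) = 0, h′(0) = 24, h′′(0) = 0, h′′′(0) = -672.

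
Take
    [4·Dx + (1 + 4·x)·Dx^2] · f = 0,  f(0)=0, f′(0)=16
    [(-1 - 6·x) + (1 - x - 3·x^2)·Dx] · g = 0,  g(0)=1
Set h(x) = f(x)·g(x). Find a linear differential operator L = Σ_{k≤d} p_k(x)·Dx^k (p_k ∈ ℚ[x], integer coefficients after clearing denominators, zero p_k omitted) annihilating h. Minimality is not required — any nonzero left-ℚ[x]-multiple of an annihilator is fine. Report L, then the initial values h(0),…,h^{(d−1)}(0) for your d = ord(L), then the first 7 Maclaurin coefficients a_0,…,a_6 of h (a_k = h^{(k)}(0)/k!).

f: a_k = 0, 16, -32, 256/3, -256, 4096/5, -8192/3, …
g: a_k = 1, 1, 4, 7, 19, 40, 97, …
Product ⇒ symmetric product L₀, ord ≤ 2.
L = (10 + 48·x) + (-2 + 24·x + 60·x^2)·Dx + (-1 - 3·x + 7·x^2 + 12·x^3)·Dx^2  (order 2).
h: a_k = 0, 16, -16, 352/3, -560/3, 14768/15, -34592/15, …
ICs: h(0) = 0, h′(0) = 16.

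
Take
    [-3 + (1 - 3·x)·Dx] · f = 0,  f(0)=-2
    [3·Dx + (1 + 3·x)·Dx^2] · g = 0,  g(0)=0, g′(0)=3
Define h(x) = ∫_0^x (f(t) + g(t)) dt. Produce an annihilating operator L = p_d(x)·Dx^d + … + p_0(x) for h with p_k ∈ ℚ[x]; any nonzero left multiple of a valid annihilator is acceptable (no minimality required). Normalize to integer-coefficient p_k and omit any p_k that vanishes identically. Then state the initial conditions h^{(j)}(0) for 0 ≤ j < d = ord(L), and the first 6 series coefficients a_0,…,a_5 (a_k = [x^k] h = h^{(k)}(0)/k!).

f: a_k = -2, -6, -18, -54, -162, -486, …
g: a_k = 0, 3, -9/2, 9, -81/4, 243/5, …
Weyl lclm of L_f,L_g ⇒ L₀ (ord ≤ 3).
∫: right-multiply L₀ by Dx.
L = (30 + 18·x)·Dx^2 + (4 + 48·x + 36·x^2)·Dx^3 + (-1 - x + 9·x^2 + 9·x^3)·Dx^4  (order 4).
h: a_k = 0, -2, -3/2, -15/2, -45/4, -729/20, …
ICs: h(0) = 0, h′(0) = -2, h′′(0) = -3, h′′′(0) = -45.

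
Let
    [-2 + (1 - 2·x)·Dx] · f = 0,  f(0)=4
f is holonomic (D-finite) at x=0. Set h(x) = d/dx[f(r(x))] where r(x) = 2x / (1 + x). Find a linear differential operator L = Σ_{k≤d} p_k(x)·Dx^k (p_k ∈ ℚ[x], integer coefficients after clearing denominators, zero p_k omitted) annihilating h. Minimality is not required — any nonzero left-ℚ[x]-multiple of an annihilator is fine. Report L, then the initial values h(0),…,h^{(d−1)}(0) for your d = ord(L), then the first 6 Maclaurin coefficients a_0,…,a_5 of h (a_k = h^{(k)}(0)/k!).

L = 6 + (-1 + 3·x)·Dx  (order 1).
h: a_k = 16, 96, 432, 1728, 6480, 23328, …
ICs: h(0) = 16.

f: a_k = 4, 8, 16, 32, 64, 128, …
f∘r: x↦r, Dx↦Dx/r' in L_f ⇒ L₀.
h=h₀': d/dx-closure on L₀ ⇒ L.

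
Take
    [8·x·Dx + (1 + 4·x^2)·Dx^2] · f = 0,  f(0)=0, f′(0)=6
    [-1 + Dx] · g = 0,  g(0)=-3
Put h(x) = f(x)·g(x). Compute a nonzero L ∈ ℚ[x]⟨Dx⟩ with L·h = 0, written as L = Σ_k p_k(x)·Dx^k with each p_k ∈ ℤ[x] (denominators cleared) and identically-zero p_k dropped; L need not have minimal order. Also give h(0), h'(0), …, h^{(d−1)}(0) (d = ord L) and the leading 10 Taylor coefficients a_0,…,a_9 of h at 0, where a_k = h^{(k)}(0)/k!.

f: a_k = 0, 6, 0, -8, 0, 96/5, 0, -384/7, 0, 512/3, …
g: a_k = -3, -3, -3/2, -1/2, -1/8, -1/40, -1/240, -1/1680, -1/13440, -1/120960, …
Sym-product of L_f,L_g gives L₀ (≤ ord 2).
L = (1 - 8·x + 4·x^2) + (-2 + 8·x - 8·x^2)·Dx + (1 + 4·x^2)·Dx^2  (order 2).
h: a_k = 0, -18, -18, 15, 21, -927/20, -215/4, 38289/280, 43447/280, -2903587/6720, …
ICs: h(0) = 0, h′(0) = -18.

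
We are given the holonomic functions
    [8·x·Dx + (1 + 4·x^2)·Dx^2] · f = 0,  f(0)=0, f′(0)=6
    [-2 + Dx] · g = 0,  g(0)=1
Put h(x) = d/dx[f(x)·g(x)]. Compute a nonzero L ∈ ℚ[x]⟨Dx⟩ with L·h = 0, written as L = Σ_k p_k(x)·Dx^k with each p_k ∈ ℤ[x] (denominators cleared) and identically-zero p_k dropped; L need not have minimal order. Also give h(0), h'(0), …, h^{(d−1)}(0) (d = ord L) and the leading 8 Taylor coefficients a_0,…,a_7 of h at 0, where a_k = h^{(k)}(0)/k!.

f: a_k = 0, 6, 0, -8, 0, 96/5, 0, -384/7, …
g: a_k = 1, 2, 2, 4/3, 2/3, 4/15, 4/45, 8/315, …
Product ⇒ symmetric product L₀, ord ≤ 2.
Differentiate: ansatz ord ≤ ord L₀ ⇒ L.
L = (4 + 40·x - 48·x^2 + 32·x^3) + (-24·x + 32·x^2 - 32·x^3)·Dx + (-1 + 2·x - 4·x^2 + 8·x^3)·Dx^2  (order 2).
h: a_k = 6, 24, 12, -32, 36, 176, -744/5, -14464/21, …
ICs: h(0) = 6, h′(0) = 24.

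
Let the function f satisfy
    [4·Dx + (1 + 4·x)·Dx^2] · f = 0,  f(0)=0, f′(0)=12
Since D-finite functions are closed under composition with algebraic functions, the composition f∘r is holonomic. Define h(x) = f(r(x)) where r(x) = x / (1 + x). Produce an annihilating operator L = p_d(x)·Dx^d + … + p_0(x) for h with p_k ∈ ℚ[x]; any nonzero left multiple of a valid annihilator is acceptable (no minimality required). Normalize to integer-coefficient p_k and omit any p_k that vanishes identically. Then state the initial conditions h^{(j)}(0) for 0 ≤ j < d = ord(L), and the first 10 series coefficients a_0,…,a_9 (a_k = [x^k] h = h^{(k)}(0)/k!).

L = (6 + 10·x)·Dx + (1 + 6·x + 5·x^2)·Dx^2  (order 2).
h: a_k = 0, 12, -36, 124, -468, 9372/5, -7812, 234372/7, -146484, 1953124/3, …
ICs: h(0) = 0, h′(0) = 12.

f: a_k = 0, 12, -24, 64, -192, 3072/5, -2048, 49152/7, -24576, 262144/3, …
Substitute x→r, Dx→(1/r')Dx; clear ⇒ L₀.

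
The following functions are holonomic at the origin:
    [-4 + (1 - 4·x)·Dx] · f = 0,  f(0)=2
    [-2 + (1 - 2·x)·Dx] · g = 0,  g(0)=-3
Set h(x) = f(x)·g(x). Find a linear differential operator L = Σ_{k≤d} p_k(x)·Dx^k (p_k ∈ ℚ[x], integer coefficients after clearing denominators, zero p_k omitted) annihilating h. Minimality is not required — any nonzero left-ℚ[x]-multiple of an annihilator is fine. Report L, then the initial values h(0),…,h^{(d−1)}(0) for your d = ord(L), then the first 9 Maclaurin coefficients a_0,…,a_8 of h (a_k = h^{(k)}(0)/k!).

L = (-6 + 16·x) + (1 - 6·x + 8·x^2)·Dx  (order 1).
h: a_k = -6, -36, -168, -720, -2976, -12096, -48768, -195840, -784896, …
ICs: h(0) = -6.

f: a_k = 2, 8, 32, 128, 512, 2048, 8192, 32768, 131072, …
g: a_k = -3, -6, -12, -24, -48, -96, -192, -384, -768, …
L₀ := L_f ⊗_s L_g (sym. prod.), ord ≤ 1.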